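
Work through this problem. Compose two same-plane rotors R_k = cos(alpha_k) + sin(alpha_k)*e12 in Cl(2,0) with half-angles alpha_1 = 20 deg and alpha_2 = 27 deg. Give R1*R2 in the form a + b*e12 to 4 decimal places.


Same-plane rotors commute and their half-angles add:
R1*R2 = cos(a1 + a2) + sin(a1 + a2)*e12.
a1 + a2 = 20 + 27 = 47 deg
cos(47 deg) = 0.6820
sin(47 deg) = 0.7314
R1*R2 = 0.6820 + 0.7314*e12


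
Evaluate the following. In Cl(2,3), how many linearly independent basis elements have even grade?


Even subalgebra dimension = 2^(n-1)
n = 2 + 3 = 5
2^(5 - 1) = 2^4 = 16
Verification: sum of C(5,k) for even k = 1 + 10 + 5 = 16
Result = 16


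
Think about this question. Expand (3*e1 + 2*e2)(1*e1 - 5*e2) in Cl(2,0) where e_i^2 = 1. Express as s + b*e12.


Expand: (3*e1 + 2*e2)(1*e1 - 5*e2)
= 3*1*e1e1 + 3*(-5)*e1e2 + 2*1*e2e1 + 2*(-5)*e2e2
Using e1^2 = e2^2 = 1, e2e1 = -e1e2:
Scalar part s = 3*1 + 2*(-5) = 3 + (-10) = -7
Bivector part b = 3*(-5) - 2*1 = -15 - 2 = -17
uv = -7 - 17*e12


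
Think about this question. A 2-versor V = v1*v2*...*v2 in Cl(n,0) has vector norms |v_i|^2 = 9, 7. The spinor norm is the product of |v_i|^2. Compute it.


Spinor norm N(V) = |v1|^2 * |v2|^2 * ... * |v2|^2
= 9 * 7
Running product: 9, 63
N(V) = 63


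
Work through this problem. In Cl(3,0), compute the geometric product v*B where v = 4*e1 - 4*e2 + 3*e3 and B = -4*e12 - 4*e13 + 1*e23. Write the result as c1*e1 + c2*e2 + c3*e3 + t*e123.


vB has grade-1 (vector) and grade-3 (trivector) parts: vB = (v _| B) + (v ^ B).
Vector part <vB>_1:
  e1: -v2*b12 - v3*b13 = -(-4)*(-4) - (3)*(-4) = -4
  e2: v1*b12 - v3*b23 = (4)*(-4) - (3)*(1) = -19
  e3: v1*b13 + v2*b23 = (4)*(-4) + (-4)*(1) = -20
Trivector part <vB>_3:
  e123: v1*b23 - v2*b13 + v3*b12 = (4)*(1) - (-4)*(-4) + (3)*(-4) = -24
vB = -4*e1 - 19*e2 - 20*e3 - 24*e123


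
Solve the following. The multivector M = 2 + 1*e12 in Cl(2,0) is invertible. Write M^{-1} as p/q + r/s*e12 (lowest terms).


M = 2 + 1*e12, where e12^2 = -1.
Since M commutes with its reverse ~M = a - b*e12, M * ~M = a^2 - b^2*e12^2 = a^2 + b^2.
So M^{-1} = ~M / (a^2 + b^2) = (a - b*e12)/(a^2 + b^2).
a^2 + b^2 = 4 + 1 = 5
Scalar part = 2/5 = 2/5
Bivector coeff = -1/5 = -1/5
M^{-1} = 2/5 - 1/5*e12


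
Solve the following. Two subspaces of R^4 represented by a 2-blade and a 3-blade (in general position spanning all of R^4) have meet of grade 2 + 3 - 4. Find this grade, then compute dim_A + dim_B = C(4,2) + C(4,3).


Meet grade = grade(A) + grade(B) - n
= 2 + 3 - 4 = 1
C(4,2) = 6
C(4,3) = 4
dim_A + dim_B = 6 + 4 = 10


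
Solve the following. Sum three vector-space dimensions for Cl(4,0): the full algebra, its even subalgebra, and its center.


n = 4 + 0 = 4
Total dim = 2^4 = 16
Even subalgebra dim = 2^3 = 8
n is even, so center dim = 1
Sum = 16 + 8 + 1 = 25


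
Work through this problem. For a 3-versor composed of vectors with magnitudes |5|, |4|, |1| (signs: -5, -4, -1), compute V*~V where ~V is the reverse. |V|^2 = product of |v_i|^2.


Each vector v_i has |v_i|^2 = s_i^2
Squared scales: (-5)^2 = 25, (-4)^2 = 16, (-1)^2 = 1
|V|^2 = 25 * 16 * 1
= 400


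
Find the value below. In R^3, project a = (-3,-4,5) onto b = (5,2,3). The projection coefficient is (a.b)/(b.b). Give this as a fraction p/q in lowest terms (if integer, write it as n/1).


Projection coefficient = (a . b) / (b . b)
a . b = (-3)*5 + (-4)*2 + 5*3
= -15 + (-8) + 15 = -8
b . b = 5^2 + 2^2 + 3^2
= 25 + 4 + 9 = 38
Coefficient = -8/38
In lowest terms: -4/19


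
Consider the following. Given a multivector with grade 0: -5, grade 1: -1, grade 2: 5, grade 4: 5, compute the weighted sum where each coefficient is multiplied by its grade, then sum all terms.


Grade-weighted sum = sum of grade_k * coefficient_k
0*(-5) = 0
1*(-1) = -1
2*5 = 10
4*5 = 20
Total = 0 + (-1) + 10 + 20 = 29


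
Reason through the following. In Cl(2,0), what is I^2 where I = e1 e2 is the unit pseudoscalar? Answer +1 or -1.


The pseudoscalar I = e1...e_n (product of all n generators) of Cl(p,q) satisfies I^2 = (-1)^(q + n(n-1)/2).
p = 2, q = 0, n = p + q = 2
n(n-1)/2 = 2 * 1 / 2 = 1
Exponent = q + n(n-1)/2 = 0 + 1 = 1
I^2 = (-1)^1 = -1


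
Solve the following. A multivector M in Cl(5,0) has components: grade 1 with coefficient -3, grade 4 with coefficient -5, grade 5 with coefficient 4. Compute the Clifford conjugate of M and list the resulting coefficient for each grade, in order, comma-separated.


Clifford conjugate sign for grade k: (-1)^(k(k+1)/2)
Grade 1: (-1)^(1*2/2) = (-1)^1 = -1, coeff -3 -> 3
Grade 4: (-1)^(4*5/2) = (-1)^10 = 1, coeff -5 -> -5
Grade 5: (-1)^(5*6/2) = (-1)^15 = -1, coeff 4 -> -4
Conjugated coefficients: 3, -5, -4


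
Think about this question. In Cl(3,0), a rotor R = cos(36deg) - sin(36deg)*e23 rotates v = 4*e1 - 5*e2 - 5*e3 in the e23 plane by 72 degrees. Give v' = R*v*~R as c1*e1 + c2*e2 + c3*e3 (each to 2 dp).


Rotor R = cos(36deg) - sin(36deg)*e23
Rotation angle theta = 2 * 36 = 72 degrees in the e23 plane (e2 -> e3).
The component perpendicular to the plane (e1) is invariant: v'_1 = v1 = 4.00
cos(72deg) = 0.3090, sin(72deg) = 0.9511
v'_2 = v2*cos(theta) - v3*sin(theta) = -5*0.3090 - (-5)*0.9511 = 3.21
v'_3 = v2*sin(theta) + v3*cos(theta) = -5*0.9511 + (-5)*0.3090 = -6.30
v' = 4.00*e1 + 3.21*e2 - 6.30*e3


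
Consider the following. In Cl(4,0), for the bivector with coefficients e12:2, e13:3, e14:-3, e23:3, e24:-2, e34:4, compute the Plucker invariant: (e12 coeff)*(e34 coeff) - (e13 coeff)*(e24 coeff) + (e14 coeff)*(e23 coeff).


Plucker relation: af - be + cd
a*f = 2*4 = 8
b*e = 3*(-2) = -6
c*d = (-3)*3 = -9
af - be + cd = 8 - (-6) + (-9)
= 5


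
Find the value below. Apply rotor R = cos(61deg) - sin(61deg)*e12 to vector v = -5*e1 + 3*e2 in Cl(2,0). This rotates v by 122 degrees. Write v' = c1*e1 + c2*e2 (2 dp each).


Rotor R = cos(61deg) - sin(61deg)*e12
Rotation angle theta = 2 * 61 = 122 degrees
v' = R*v*~R rotates v by theta.
cos(122deg) = -0.5299, sin(122deg) = 0.8480
v'_1 = -5*cos(122deg) - 3*sin(122deg)
= -5*(-0.5299) - 3*0.8480
= 0.11
v'_2 = -5*sin(122deg) + 3*cos(122deg)
= -5*0.8480 + 3*(-0.5299)
= -5.83
v' = 0.11*e1 - 5.83*e2


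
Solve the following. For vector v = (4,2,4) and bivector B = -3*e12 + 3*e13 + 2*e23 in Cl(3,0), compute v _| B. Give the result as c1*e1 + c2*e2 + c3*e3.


Left contraction v _| B = <vB>_1 (grade-1 part of the geometric product vB).
Using e1_|e12 = e2, e2_|e12 = -e1, e1_|e13 = e3, e3_|e13 = -e1, e2_|e23 = e3, e3_|e23 = -e2:
e1 coeff: -v2*b12 - v3*b13 = -(2)*(-3) - (4)*(3) = -6
e2 coeff: v1*b12 - v3*b23 = (4)*(-3) - (4)*(2) = -20
e3 coeff: v1*b13 + v2*b23 = (4)*(3) + (2)*(2) = 16
v _| B = -6*e1 - 20*e2 + 16*e3


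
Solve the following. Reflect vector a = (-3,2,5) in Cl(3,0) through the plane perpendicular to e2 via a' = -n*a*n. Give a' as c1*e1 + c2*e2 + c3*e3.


Reflection formula: a' = -n*a*n, with n = e2 (unit vector, n^2 = 1).
For reflection through hyperplane perp to e2:
The component along e2 flips sign, others stay.
a = (-3, 2, 5)
a' = (-3, -2, 5)
a' = -3*e1 - 2*e2 + 5*e3


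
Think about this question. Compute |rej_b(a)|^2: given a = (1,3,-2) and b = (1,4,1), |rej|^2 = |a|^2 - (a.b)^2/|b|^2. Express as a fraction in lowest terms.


|a|^2 = 1^2 + 3^2 + (-2)^2 = 14
|b|^2 = 1^2 + 4^2 + 1^2 = 18
a . b = 1*1 + 3*4 + (-2)*1 = 11
(a.b)^2 = 11^2 = 121
|rej|^2 = 14 - 121/18
= (252 - 121)/18
= 131/18
In lowest terms: 131/18


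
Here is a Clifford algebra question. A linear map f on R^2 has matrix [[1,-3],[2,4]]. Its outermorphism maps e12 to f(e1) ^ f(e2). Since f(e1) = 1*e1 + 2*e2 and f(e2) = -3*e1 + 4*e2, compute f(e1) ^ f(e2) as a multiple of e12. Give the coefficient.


The outermorphism of a linear map f sends e1^e2 to f(e1)^f(e2).
f(e1) = 1*e1 + 2*e2
f(e2) = -3*e1 + 4*e2
f(e1) ^ f(e2) = (1*e1 + 2*e2) ^ (-3*e1 + 4*e2)
= 1*4*e12 + 2*(-3)*e21
= (4 - (-6))*e12
= 10*e12
Coefficient = 10


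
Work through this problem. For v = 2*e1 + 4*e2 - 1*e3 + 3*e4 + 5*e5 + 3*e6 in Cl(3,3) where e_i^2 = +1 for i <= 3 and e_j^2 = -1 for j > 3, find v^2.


v^2 = sum of c_i^2 * e_i^2
Positive signature terms (e_i^2 = +1): 2^2 + 4^2 + (-1)^2 = 21
Negative signature terms (e_j^2 = -1): 3^2 + 5^2 + 3^2 = 43
v^2 = 21 - 43 = -22


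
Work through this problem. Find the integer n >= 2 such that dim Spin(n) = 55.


dim Spin(n) = dim so(n) = n(n-1)/2.
Solve n(n-1)/2 = 55, i.e. n^2 - n - 110 = 0.
Discriminant = 1 + 8*55 = 441
n = (1 + sqrt(441))/2 = (1 + 21)/2 = 11


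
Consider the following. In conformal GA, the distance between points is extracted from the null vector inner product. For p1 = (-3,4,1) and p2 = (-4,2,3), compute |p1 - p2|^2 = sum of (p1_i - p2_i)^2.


p1 - p2 = (1, 2, -2)
|p1 - p2|^2 = 1^2 + 2^2 + (-2)^2
= 1 + 4 + 4
= 9


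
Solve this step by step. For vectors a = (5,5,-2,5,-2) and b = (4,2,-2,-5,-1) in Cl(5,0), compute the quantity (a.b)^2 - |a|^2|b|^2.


a . b = 5*4 + 5*2 + (-2)*(-2) + 5*(-5) + (-2)*(-1)
= 20 + 10 + 4 + (-25) + 2 = 11
|a|^2 = 5^2 + 5^2 + (-2)^2 + 5^2 + (-2)^2 = 83
|b|^2 = 4^2 + 2^2 + (-2)^2 + (-5)^2 + (-1)^2 = 50
(a.b)^2 = 11^2 = 121
|a|^2 * |b|^2 = 83 * 50 = 4150
Result = 121 - 4150 = -4029


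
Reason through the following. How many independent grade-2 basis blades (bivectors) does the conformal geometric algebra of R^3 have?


The conformal model of R^3 uses Cl(4,1) with m = 3 + 2 = 5 generators.
Number of grade-2 blades = C(m, 2) = C(5, 2)
= 5*4/2 = 10


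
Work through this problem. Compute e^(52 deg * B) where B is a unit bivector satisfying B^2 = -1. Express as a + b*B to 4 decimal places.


For a unit bivector B with B^2 = -1, the exponential series gives
e^(theta*B) = cos(theta) + sin(theta)*B (the GA analogue of Euler's formula).
theta = 52 degrees = 0.907571 rad
cos(52 deg) = 0.6157
sin(52 deg) = 0.7880
exp(theta*B) = 0.6157 + 0.7880*B


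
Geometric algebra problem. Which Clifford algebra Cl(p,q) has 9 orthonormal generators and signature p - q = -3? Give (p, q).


We need p + q = 9 and p - q = -3.
Adding: 2p = 9 + (-3) = 6, so p = 3.
Then q = 9 - 3 = 6.
(p, q) = (3, 6)


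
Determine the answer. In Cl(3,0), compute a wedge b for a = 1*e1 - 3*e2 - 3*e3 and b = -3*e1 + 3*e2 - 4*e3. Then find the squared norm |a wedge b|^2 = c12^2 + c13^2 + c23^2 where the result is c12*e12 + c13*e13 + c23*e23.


a wedge b = (a1*b2 - a2*b1)*e12 + (a1*b3 - a3*b1)*e13 + (a2*b3 - a3*b2)*e23
e12 coeff: 1*3 - (-3)*(-3) = 3 - 9 = -6
e13 coeff: 1*(-4) - (-3)*(-3) = -4 - 9 = -13
e23 coeff: (-3)*(-4) - (-3)*3 = 12 - (-9) = 21
|a wedge b|^2 = (-6)^2 + (-13)^2 + 21^2
= 36 + 169 + 441
= 646


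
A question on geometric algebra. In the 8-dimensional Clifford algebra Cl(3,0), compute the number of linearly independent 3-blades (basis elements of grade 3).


Number of grade-k basis blades in Cl(p,q) with n = p + q is C(n, k).
n = 3 + 0 = 3
C(3, 3) = 3! / (3! * 0!)
= 6 / (6 * 1)
= 1


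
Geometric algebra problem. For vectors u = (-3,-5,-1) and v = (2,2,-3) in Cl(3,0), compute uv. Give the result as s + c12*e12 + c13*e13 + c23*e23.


In Cl(3,0): e_i^2 = 1, e_ie_j = -e_je_i for i != j.
Scalar part = u . v = (-3)*2 + (-5)*2 + (-1)*(-3)
= -6 + (-10) + 3 = -13
e12 coeff = (-3)*2 - (-5)*2 = -6 - (-10) = 4
e13 coeff = (-3)*(-3) - (-1)*2 = 9 - (-2) = 11
e23 coeff = (-5)*(-3) - (-1)*2 = 15 - (-2) = 17
uv = -13 + 4*e12 + 11*e13 + 17*e23


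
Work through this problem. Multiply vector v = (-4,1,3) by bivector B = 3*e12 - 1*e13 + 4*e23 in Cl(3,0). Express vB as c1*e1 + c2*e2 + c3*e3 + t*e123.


vB has grade-1 (vector) and grade-3 (trivector) parts: vB = (v _| B) + (v ^ B).
Vector part <vB>_1:
  e1: -v2*b12 - v3*b13 = -(1)*(3) - (3)*(-1) = 0
  e2: v1*b12 - v3*b23 = (-4)*(3) - (3)*(4) = -24
  e3: v1*b13 + v2*b23 = (-4)*(-1) + (1)*(4) = 8
Trivector part <vB>_3:
  e123: v1*b23 - v2*b13 + v3*b12 = (-4)*(4) - (1)*(-1) + (3)*(3) = -6
vB = 0*e1 - 24*e2 + 8*e3 - 6*e123


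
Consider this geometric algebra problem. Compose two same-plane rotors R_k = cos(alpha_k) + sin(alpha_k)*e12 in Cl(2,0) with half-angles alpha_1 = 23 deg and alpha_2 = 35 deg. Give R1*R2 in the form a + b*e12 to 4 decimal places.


Same-plane rotors commute and their half-angles add:
R1*R2 = cos(a1 + a2) + sin(a1 + a2)*e12.
a1 + a2 = 23 + 35 = 58 deg
cos(58 deg) = 0.5299
sin(58 deg) = 0.8480
R1*R2 = 0.5299 + 0.8480*e12


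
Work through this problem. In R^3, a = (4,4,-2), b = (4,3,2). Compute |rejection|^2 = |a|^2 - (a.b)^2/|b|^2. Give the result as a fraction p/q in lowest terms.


|a|^2 = 4^2 + 4^2 + (-2)^2 = 36
|b|^2 = 4^2 + 3^2 + 2^2 = 29
a . b = 4*4 + 4*3 + (-2)*2 = 24
(a.b)^2 = 24^2 = 576
|rej|^2 = 36 - 576/29
= (1044 - 576)/29
= 468/29
In lowest terms: 468/29


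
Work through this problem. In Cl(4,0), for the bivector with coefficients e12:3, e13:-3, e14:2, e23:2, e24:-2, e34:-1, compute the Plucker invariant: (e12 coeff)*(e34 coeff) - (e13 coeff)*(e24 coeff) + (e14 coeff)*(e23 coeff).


Plucker relation: af - be + cd
a*f = 3*(-1) = -3
b*e = (-3)*(-2) = 6
c*d = 2*2 = 4
af - be + cd = -3 - 6 + 4
= -5


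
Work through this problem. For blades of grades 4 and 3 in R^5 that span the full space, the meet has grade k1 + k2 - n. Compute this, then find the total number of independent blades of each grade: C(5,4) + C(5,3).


Meet grade = grade(A) + grade(B) - n
= 4 + 3 - 5 = 2
C(5,4) = 5
C(5,3) = 10
dim_A + dim_B = 5 + 10 = 15


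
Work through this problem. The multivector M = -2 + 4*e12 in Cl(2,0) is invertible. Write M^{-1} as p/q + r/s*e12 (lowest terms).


M = -2 + 4*e12, where e12^2 = -1.
Since M commutes with its reverse ~M = a - b*e12, M * ~M = a^2 - b^2*e12^2 = a^2 + b^2.
So M^{-1} = ~M / (a^2 + b^2) = (a - b*e12)/(a^2 + b^2).
a^2 + b^2 = 4 + 16 = 20
Scalar part = -2/20 = -1/10
Bivector coeff = -4/20 = -1/5
M^{-1} = -1/10 - 1/5*e12


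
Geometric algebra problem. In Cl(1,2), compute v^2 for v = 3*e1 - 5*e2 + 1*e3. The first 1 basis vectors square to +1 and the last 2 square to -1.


v^2 = sum of c_i^2 * e_i^2
Positive signature terms (e_i^2 = +1): 3^2 = 9
Negative signature terms (e_j^2 = -1): (-5)^2 + 1^2 = 26
v^2 = 9 - 26 = -17


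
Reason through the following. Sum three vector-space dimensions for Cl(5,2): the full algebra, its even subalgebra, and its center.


n = 5 + 2 = 7
Total dim = 2^7 = 128
Even subalgebra dim = 2^6 = 64
n is odd, so center dim = 2
Sum = 128 + 64 + 2 = 194


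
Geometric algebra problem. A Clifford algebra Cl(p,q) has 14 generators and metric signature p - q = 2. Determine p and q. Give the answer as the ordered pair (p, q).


We need p + q = 14 and p - q = 2.
Adding: 2p = 14 + 2 = 16, so p = 8.
Then q = 14 - 8 = 6.
(p, q) = (8, 6)


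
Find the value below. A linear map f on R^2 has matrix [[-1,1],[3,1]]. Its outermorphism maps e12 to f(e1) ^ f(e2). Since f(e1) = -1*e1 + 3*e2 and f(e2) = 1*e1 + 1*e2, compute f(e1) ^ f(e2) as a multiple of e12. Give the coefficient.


The outermorphism of a linear map f sends e1^e2 to f(e1)^f(e2).
f(e1) = -1*e1 + 3*e2
f(e2) = 1*e1 + 1*e2
f(e1) ^ f(e2) = (-1*e1 + 3*e2) ^ (1*e1 + 1*e2)
= (-1)*1*e12 + 3*1*e21
= (-1 - 3)*e12
= -4*e12
Coefficient = -4


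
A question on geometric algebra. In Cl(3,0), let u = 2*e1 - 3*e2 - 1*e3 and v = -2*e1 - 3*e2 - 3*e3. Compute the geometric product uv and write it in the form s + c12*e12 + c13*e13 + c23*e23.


In Cl(3,0): e_i^2 = 1, e_ie_j = -e_je_i for i != j.
Scalar part = u . v = 2*(-2) + (-3)*(-3) + (-1)*(-3)
= -4 + 9 + 3 = 8
e12 coeff = 2*(-3) - (-3)*(-2) = -6 - 6 = -12
e13 coeff = 2*(-3) - (-1)*(-2) = -6 - 2 = -8
e23 coeff = (-3)*(-3) - (-1)*(-3) = 9 - 3 = 6
uv = 8 - 12*e12 - 8*e13 + 6*e23


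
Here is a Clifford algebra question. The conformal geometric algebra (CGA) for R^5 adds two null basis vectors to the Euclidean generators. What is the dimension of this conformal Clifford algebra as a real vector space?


The conformal model of R^5 uses Cl(6,1): the 5 Euclidean generators plus two extra orthogonal generators e+ (e+^2 = +1) and e- (e-^2 = -1), from which the null vectors e0, einf are built.
Number of generators m = 5 + 2 = 7.
dim Cl(p,q) = 2^m = 2^7 = 128


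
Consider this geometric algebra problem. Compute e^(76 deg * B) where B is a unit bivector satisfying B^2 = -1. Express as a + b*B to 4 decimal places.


For a unit bivector B with B^2 = -1, the exponential series gives
e^(theta*B) = cos(theta) + sin(theta)*B (the GA analogue of Euler's formula).
theta = 76 degrees = 1.32645 rad
cos(76 deg) = 0.2419
sin(76 deg) = 0.9703
exp(theta*B) = 0.2419 + 0.9703*B


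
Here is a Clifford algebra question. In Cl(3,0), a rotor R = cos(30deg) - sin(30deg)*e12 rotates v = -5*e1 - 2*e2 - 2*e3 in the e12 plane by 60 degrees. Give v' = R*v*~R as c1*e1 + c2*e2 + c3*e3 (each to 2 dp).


Rotor R = cos(30deg) - sin(30deg)*e12
Rotation angle theta = 2 * 30 = 60 degrees in the e12 plane (e1 -> e2).
The component perpendicular to the plane (e3) is invariant: v'_3 = v3 = -2.00
cos(60deg) = 0.5000, sin(60deg) = 0.8660
v'_1 = v1*cos(theta) - v2*sin(theta) = -5*0.5000 - (-2)*0.8660 = -0.77
v'_2 = v1*sin(theta) + v2*cos(theta) = -5*0.8660 + (-2)*0.5000 = -5.33
v' = -0.77*e1 - 5.33*e2 - 2.00*e3


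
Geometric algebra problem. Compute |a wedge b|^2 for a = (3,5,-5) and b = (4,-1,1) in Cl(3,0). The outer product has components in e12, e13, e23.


a wedge b = (a1*b2 - a2*b1)*e12 + (a1*b3 - a3*b1)*e13 + (a2*b3 - a3*b2)*e23
e12 coeff: 3*(-1) - 5*4 = -3 - 20 = -23
e13 coeff: 3*1 - (-5)*4 = 3 - (-20) = 23
e23 coeff: 5*1 - (-5)*(-1) = 5 - 5 = 0
|a wedge b|^2 = (-23)^2 + 23^2 + 0^2
= 529 + 529 + 0
= 1058


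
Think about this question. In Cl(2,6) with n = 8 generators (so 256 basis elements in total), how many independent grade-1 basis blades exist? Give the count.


Number of grade-k basis blades in Cl(p,q) with n = p + q is C(n, k).
n = 2 + 6 = 8
C(8, 1) = 8! / (1! * 7!)
= 40320 / (1 * 5040)
= 8


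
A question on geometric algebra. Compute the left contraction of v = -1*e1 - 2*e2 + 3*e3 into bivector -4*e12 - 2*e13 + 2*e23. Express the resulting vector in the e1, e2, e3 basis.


Left contraction v _| B = <vB>_1 (grade-1 part of the geometric product vB).
Using e1_|e12 = e2, e2_|e12 = -e1, e1_|e13 = e3, e3_|e13 = -e1, e2_|e23 = e3, e3_|e23 = -e2:
e1 coeff: -v2*b12 - v3*b13 = -(-2)*(-4) - (3)*(-2) = -2
e2 coeff: v1*b12 - v3*b23 = (-1)*(-4) - (3)*(2) = -2
e3 coeff: v1*b13 + v2*b23 = (-1)*(-2) + (-2)*(2) = -2
v _| B = -2*e1 - 2*e2 - 2*e3


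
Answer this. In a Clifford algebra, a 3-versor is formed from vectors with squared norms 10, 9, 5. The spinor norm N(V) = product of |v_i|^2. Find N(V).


Spinor norm N(V) = |v1|^2 * |v2|^2 * ... * |v3|^2
= 10 * 9 * 5
Running product: 10, 90, 450
N(V) = 450


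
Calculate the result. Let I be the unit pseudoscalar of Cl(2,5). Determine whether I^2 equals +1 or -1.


The pseudoscalar I = e1...e_n (product of all n generators) of Cl(p,q) satisfies I^2 = (-1)^(q + n(n-1)/2).
p = 2, q = 5, n = p + q = 7
n(n-1)/2 = 7 * 6 / 2 = 21
Exponent = q + n(n-1)/2 = 5 + 21 = 26
I^2 = (-1)^26 = +1


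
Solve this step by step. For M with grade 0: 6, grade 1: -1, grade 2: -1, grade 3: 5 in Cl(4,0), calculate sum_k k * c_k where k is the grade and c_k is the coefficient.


Grade-weighted sum = sum of grade_k * coefficient_k
0*6 = 0
1*(-1) = -1
2*(-1) = -2
3*5 = 15
Total = 0 + (-1) + (-2) + 15 = 12


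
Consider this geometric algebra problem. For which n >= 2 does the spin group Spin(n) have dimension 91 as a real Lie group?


dim Spin(n) = dim so(n) = n(n-1)/2.
Solve n(n-1)/2 = 91, i.e. n^2 - n - 182 = 0.
Discriminant = 1 + 8*91 = 729
n = (1 + sqrt(729))/2 = (1 + 27)/2 = 14


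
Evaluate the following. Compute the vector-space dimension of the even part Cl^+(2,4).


Even subalgebra dimension = 2^(n-1)
n = 2 + 4 = 6
2^(6 - 1) = 2^5 = 32
Verification: sum of C(6,k) for even k = 1 + 15 + 15 + 1 = 32
Result = 32


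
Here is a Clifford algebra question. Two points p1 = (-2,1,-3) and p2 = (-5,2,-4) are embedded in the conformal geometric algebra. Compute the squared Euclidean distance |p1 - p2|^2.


p1 - p2 = (3, -1, 1)
|p1 - p2|^2 = 3^2 + (-1)^2 + 1^2
= 9 + 1 + 1
= 11


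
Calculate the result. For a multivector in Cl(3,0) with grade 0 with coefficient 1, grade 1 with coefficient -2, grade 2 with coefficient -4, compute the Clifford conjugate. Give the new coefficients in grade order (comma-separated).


Clifford conjugate sign for grade k: (-1)^(k(k+1)/2)
Grade 0: (-1)^(0*1/2) = (-1)^0 = 1, coeff 1 -> 1
Grade 1: (-1)^(1*2/2) = (-1)^1 = -1, coeff -2 -> 2
Grade 2: (-1)^(2*3/2) = (-1)^3 = -1, coeff -4 -> 4
Conjugated coefficients: 1, 2, 4


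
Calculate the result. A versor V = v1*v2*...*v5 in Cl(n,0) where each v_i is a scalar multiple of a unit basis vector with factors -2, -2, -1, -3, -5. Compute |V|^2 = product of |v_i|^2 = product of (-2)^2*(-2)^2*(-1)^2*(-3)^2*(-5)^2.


Each vector v_i has |v_i|^2 = s_i^2
Squared scales: (-2)^2 = 4, (-2)^2 = 4, (-1)^2 = 1, (-3)^2 = 9, (-5)^2 = 25
|V|^2 = 4 * 4 * 1 * 9 * 25
= 3600


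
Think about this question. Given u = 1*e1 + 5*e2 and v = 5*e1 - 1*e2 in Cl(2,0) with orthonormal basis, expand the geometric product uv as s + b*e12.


Expand: (1*e1 + 5*e2)(5*e1 - 1*e2)
= 1*5*e1e1 + 1*(-1)*e1e2 + 5*5*e2e1 + 5*(-1)*e2e2
Using e1^2 = e2^2 = 1, e2e1 = -e1e2:
Scalar part s = 1*5 + 5*(-1) = 5 + (-5) = 0
Bivector part b = 1*(-1) - 5*5 = -1 - 25 = -26
uv = 0 - 26*e12


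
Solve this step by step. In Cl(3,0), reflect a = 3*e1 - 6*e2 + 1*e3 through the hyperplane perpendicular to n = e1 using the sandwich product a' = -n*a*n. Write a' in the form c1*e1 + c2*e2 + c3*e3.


Reflection formula: a' = -n*a*n, with n = e1 (unit vector, n^2 = 1).
For reflection through hyperplane perp to e1:
The component along e1 flips sign, others stay.
a = (3, -6, 1)
a' = (-3, -6, 1)
a' = -3*e1 - 6*e2 + 1*e3


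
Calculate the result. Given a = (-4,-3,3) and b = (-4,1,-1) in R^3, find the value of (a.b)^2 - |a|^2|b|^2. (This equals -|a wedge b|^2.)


a . b = (-4)*(-4) + (-3)*1 + 3*(-1)
= 16 + (-3) + (-3) = 10
|a|^2 = (-4)^2 + (-3)^2 + 3^2 = 34
|b|^2 = (-4)^2 + 1^2 + (-1)^2 = 18
(a.b)^2 = 10^2 = 100
|a|^2 * |b|^2 = 34 * 18 = 612
Result = 100 - 612 = -512


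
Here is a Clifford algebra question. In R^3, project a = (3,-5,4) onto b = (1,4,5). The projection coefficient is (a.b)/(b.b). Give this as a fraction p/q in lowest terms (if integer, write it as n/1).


Projection coefficient = (a . b) / (b . b)
a . b = 3*1 + (-5)*4 + 4*5
= 3 + (-20) + 20 = 3
b . b = 1^2 + 4^2 + 5^2
= 1 + 16 + 25 = 42
Coefficient = 3/42
In lowest terms: 1/14


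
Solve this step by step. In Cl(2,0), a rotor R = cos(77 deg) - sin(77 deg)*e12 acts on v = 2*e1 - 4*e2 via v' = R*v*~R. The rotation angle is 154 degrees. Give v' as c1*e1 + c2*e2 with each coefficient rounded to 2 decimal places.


Rotor R = cos(77deg) - sin(77deg)*e12
Rotation angle theta = 2 * 77 = 154 degrees
v' = R*v*~R rotates v by theta.
cos(154deg) = -0.8988, sin(154deg) = 0.4384
v'_1 = 2*cos(154deg) - (-4)*sin(154deg)
= 2*(-0.8988) - (-4)*0.4384
= -0.04
v'_2 = 2*sin(154deg) + (-4)*cos(154deg)
= 2*0.4384 + (-4)*(-0.8988)
= 4.47
v' = -0.04*e1 + 4.47*e2


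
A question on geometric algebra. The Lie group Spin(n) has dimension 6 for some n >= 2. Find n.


dim Spin(n) = dim so(n) = n(n-1)/2.
Solve n(n-1)/2 = 6, i.e. n^2 - n - 12 = 0.
Discriminant = 1 + 8*6 = 49
n = (1 + sqrt(49))/2 = (1 + 7)/2 = 4


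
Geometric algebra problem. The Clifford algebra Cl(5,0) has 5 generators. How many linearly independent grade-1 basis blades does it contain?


Number of grade-k basis blades in Cl(p,q) with n = p + q is C(n, k).
n = 5 + 0 = 5
C(5, 1) = 5! / (1! * 4!)
= 120 / (1 * 24)
= 5


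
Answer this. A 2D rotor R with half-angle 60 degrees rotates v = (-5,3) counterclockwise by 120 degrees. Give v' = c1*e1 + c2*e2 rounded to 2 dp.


Rotor R = cos(60deg) - sin(60deg)*e12
Rotation angle theta = 2 * 60 = 120 degrees
v' = R*v*~R rotates v by theta.
cos(120deg) = -0.5000, sin(120deg) = 0.8660
v'_1 = -5*cos(120deg) - 3*sin(120deg)
= -5*(-0.5000) - 3*0.8660
= -0.10
v'_2 = -5*sin(120deg) + 3*cos(120deg)
= -5*0.8660 + 3*(-0.5000)
= -5.83
v' = -0.10*e1 - 5.83*e2


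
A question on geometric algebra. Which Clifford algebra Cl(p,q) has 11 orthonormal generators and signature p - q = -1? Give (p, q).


We need p + q = 11 and p - q = -1.
Adding: 2p = 11 + (-1) = 10, so p = 5.
Then q = 11 - 5 = 6.
(p, q) = (5, 6)


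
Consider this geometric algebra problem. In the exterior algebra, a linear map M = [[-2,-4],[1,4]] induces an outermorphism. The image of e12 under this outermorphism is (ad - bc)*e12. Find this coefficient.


The outermorphism of a linear map f sends e1^e2 to f(e1)^f(e2).
f(e1) = -2*e1 + 1*e2
f(e2) = -4*e1 + 4*e2
f(e1) ^ f(e2) = (-2*e1 + 1*e2) ^ (-4*e1 + 4*e2)
= (-2)*4*e12 + 1*(-4)*e21
= (-8 - (-4))*e12
= -4*e12
Coefficient = -4


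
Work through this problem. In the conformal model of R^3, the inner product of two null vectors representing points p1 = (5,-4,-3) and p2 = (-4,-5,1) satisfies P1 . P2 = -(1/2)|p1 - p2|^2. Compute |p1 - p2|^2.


p1 - p2 = (9, 1, -4)
|p1 - p2|^2 = 9^2 + 1^2 + (-4)^2
= 81 + 1 + 16
= 98


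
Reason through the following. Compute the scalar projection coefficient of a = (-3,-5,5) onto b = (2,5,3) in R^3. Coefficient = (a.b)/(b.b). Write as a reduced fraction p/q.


Projection coefficient = (a . b) / (b . b)
a . b = (-3)*2 + (-5)*5 + 5*3
= -6 + (-25) + 15 = -16
b . b = 2^2 + 5^2 + 3^2
= 4 + 25 + 9 = 38
Coefficient = -16/38
In lowest terms: -8/19


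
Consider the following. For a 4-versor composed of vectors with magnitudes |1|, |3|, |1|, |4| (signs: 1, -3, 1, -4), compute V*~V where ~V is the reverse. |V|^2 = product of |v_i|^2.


Each vector v_i has |v_i|^2 = s_i^2
Squared scales: 1^2 = 1, (-3)^2 = 9, 1^2 = 1, (-4)^2 = 16
|V|^2 = 1 * 9 * 1 * 16
= 144


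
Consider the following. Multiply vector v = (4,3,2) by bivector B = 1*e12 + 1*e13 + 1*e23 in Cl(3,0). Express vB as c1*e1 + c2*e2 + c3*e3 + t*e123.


vB has grade-1 (vector) and grade-3 (trivector) parts: vB = (v _| B) + (v ^ B).
Vector part <vB>_1:
  e1: -v2*b12 - v3*b13 = -(3)*(1) - (2)*(1) = -5
  e2: v1*b12 - v3*b23 = (4)*(1) - (2)*(1) = 2
  e3: v1*b13 + v2*b23 = (4)*(1) + (3)*(1) = 7
Trivector part <vB>_3:
  e123: v1*b23 - v2*b13 + v3*b12 = (4)*(1) - (3)*(1) + (2)*(1) = 3
vB = -5*e1 + 2*e2 + 7*e3 + 3*e123


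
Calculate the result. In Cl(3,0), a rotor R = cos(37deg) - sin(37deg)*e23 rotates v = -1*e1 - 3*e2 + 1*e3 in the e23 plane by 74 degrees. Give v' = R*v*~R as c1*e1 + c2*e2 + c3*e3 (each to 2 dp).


Rotor R = cos(37deg) - sin(37deg)*e23
Rotation angle theta = 2 * 37 = 74 degrees in the e23 plane (e2 -> e3).
The component perpendicular to the plane (e1) is invariant: v'_1 = v1 = -1.00
cos(74deg) = 0.2756, sin(74deg) = 0.9613
v'_2 = v2*cos(theta) - v3*sin(theta) = -3*0.2756 - 1*0.9613 = -1.79
v'_3 = v2*sin(theta) + v3*cos(theta) = -3*0.9613 + 1*0.2756 = -2.61
v' = -1.00*e1 - 1.79*e2 - 2.61*e3


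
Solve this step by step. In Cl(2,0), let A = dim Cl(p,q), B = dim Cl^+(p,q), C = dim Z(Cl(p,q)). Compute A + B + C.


n = 2 + 0 = 2
Total dim = 2^2 = 4
Even subalgebra dim = 2^1 = 2
n is even, so center dim = 1
Sum = 4 + 2 + 1 = 7


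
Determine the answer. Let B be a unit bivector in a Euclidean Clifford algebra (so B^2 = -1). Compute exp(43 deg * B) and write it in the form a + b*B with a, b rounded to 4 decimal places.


For a unit bivector B with B^2 = -1, the exponential series gives
e^(theta*B) = cos(theta) + sin(theta)*B (the GA analogue of Euler's formula).
theta = 43 degrees = 0.750492 rad
cos(43 deg) = 0.7314
sin(43 deg) = 0.6820
exp(theta*B) = 0.7314 + 0.6820*B


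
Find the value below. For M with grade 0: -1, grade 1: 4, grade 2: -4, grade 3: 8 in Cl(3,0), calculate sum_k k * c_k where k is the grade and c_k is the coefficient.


Grade-weighted sum = sum of grade_k * coefficient_k
0*(-1) = 0
1*4 = 4
2*(-4) = -8
3*8 = 24
Total = 0 + 4 + (-8) + 24 = 20


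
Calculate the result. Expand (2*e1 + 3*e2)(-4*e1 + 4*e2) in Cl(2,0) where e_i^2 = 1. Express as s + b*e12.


Expand: (2*e1 + 3*e2)(-4*e1 + 4*e2)
= 2*(-4)*e1e1 + 2*4*e1e2 + 3*(-4)*e2e1 + 3*4*e2e2
Using e1^2 = e2^2 = 1, e2e1 = -e1e2:
Scalar part s = 2*(-4) + 3*4 = -8 + 12 = 4
Bivector part b = 2*4 - 3*(-4) = 8 - (-12) = 20
uv = 4 + 20*e12


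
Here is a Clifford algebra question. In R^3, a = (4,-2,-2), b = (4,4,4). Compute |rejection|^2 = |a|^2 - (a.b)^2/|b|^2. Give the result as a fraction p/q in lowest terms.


|a|^2 = 4^2 + (-2)^2 + (-2)^2 = 24
|b|^2 = 4^2 + 4^2 + 4^2 = 48
a . b = 4*4 + (-2)*4 + (-2)*4 = 0
(a.b)^2 = 0^2 = 0
|rej|^2 = 24 - 0/48
= (1152 - 0)/48
= 1152/48
In lowest terms: 24/1


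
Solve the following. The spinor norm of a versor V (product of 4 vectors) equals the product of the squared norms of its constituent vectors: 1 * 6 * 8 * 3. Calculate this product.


Spinor norm N(V) = |v1|^2 * |v2|^2 * ... * |v4|^2
= 1 * 6 * 8 * 3
Running product: 1, 6, 48, 144
N(V) = 144


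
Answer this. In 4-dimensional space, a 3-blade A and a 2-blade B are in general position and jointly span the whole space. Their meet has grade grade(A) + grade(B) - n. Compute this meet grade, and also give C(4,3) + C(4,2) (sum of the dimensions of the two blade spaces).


Meet grade = grade(A) + grade(B) - n
= 3 + 2 - 4 = 1
C(4,3) = 4
C(4,2) = 6
dim_A + dim_B = 4 + 6 = 10


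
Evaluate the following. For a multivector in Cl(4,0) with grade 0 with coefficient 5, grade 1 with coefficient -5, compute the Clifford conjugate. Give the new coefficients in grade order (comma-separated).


Clifford conjugate sign for grade k: (-1)^(k(k+1)/2)
Grade 0: (-1)^(0*1/2) = (-1)^0 = 1, coeff 5 -> 5
Grade 1: (-1)^(1*2/2) = (-1)^1 = -1, coeff -5 -> 5
Conjugated coefficients: 5, 5


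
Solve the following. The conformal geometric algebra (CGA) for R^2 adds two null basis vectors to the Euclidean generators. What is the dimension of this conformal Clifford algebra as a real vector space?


The conformal model of R^2 uses Cl(3,1): the 2 Euclidean generators plus two extra orthogonal generators e+ (e+^2 = +1) and e- (e-^2 = -1), from which the null vectors e0, einf are built.
Number of generators m = 2 + 2 = 4.
dim Cl(p,q) = 2^m = 2^4 = 16


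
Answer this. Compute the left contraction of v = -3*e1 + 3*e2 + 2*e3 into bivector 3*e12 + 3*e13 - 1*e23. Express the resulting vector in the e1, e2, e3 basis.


Left contraction v _| B = <vB>_1 (grade-1 part of the geometric product vB).
Using e1_|e12 = e2, e2_|e12 = -e1, e1_|e13 = e3, e3_|e13 = -e1, e2_|e23 = e3, e3_|e23 = -e2:
e1 coeff: -v2*b12 - v3*b13 = -(3)*(3) - (2)*(3) = -15
e2 coeff: v1*b12 - v3*b23 = (-3)*(3) - (2)*(-1) = -7
e3 coeff: v1*b13 + v2*b23 = (-3)*(3) + (3)*(-1) = -12
v _| B = -15*e1 - 7*e2 - 12*e3


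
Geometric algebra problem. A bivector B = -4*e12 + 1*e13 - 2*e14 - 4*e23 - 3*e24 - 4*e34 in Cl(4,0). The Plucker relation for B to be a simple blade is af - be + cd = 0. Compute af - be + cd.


Plucker relation: af - be + cd
a*f = (-4)*(-4) = 16
b*e = 1*(-3) = -3
c*d = (-2)*(-4) = 8
af - be + cd = 16 - (-3) + 8
= 27


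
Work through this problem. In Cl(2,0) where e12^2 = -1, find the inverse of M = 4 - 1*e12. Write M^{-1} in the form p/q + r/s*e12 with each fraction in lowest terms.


M = 4 - 1*e12, where e12^2 = -1.
Since M commutes with its reverse ~M = a - b*e12, M * ~M = a^2 - b^2*e12^2 = a^2 + b^2.
So M^{-1} = ~M / (a^2 + b^2) = (a - b*e12)/(a^2 + b^2).
a^2 + b^2 = 16 + 1 = 17
Scalar part = 4/17 = 4/17
Bivector coeff = 1/17 = 1/17
M^{-1} = 4/17 + 1/17*e12


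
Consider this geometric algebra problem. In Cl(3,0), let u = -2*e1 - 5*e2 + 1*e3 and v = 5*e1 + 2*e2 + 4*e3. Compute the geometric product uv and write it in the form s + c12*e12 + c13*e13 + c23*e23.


In Cl(3,0): e_i^2 = 1, e_ie_j = -e_je_i for i != j.
Scalar part = u . v = (-2)*5 + (-5)*2 + 1*4
= -10 + (-10) + 4 = -16
e12 coeff = (-2)*2 - (-5)*5 = -4 - (-25) = 21
e13 coeff = (-2)*4 - 1*5 = -8 - 5 = -13
e23 coeff = (-5)*4 - 1*2 = -20 - 2 = -22
uv = -16 + 21*e12 - 13*e13 - 22*e23


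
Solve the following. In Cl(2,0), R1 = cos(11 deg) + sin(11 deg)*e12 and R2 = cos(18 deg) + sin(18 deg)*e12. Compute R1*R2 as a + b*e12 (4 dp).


Same-plane rotors commute and their half-angles add:
R1*R2 = cos(a1 + a2) + sin(a1 + a2)*e12.
a1 + a2 = 11 + 18 = 29 deg
cos(29 deg) = 0.8746
sin(29 deg) = 0.4848
R1*R2 = 0.8746 + 0.4848*e12


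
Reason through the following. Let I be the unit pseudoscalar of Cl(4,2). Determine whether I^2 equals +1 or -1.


The pseudoscalar I = e1...e_n (product of all n generators) of Cl(p,q) satisfies I^2 = (-1)^(q + n(n-1)/2).
p = 4, q = 2, n = p + q = 6
n(n-1)/2 = 6 * 5 / 2 = 15
Exponent = q + n(n-1)/2 = 2 + 15 = 17
I^2 = (-1)^17 = -1


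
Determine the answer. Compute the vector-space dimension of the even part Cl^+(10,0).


Even subalgebra dimension = 2^(n-1)
n = 10 + 0 = 10
2^(10 - 1) = 2^9 = 512
Verification: sum of C(10,k) for even k = 1 + 45 + 210 + 210 + 45 + 1 = 512
Result = 512


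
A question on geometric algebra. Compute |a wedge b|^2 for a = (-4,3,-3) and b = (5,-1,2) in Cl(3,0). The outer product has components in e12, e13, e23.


a wedge b = (a1*b2 - a2*b1)*e12 + (a1*b3 - a3*b1)*e13 + (a2*b3 - a3*b2)*e23
e12 coeff: (-4)*(-1) - 3*5 = 4 - 15 = -11
e13 coeff: (-4)*2 - (-3)*5 = -8 - (-15) = 7
e23 coeff: 3*2 - (-3)*(-1) = 6 - 3 = 3
|a wedge b|^2 = (-11)^2 + 7^2 + 3^2
= 121 + 49 + 9
= 179


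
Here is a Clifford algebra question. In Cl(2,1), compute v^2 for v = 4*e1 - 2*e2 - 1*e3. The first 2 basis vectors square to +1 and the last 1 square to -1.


v^2 = sum of c_i^2 * e_i^2
Positive signature terms (e_i^2 = +1): 4^2 + (-2)^2 = 20
Negative signature terms (e_j^2 = -1): (-1)^2 = 1
v^2 = 20 - 1 = 19


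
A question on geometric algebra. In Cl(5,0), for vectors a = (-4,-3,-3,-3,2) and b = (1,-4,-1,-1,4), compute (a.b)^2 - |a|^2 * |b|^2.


a . b = (-4)*1 + (-3)*(-4) + (-3)*(-1) + (-3)*(-1) + 2*4
= -4 + 12 + 3 + 3 + 8 = 22
|a|^2 = (-4)^2 + (-3)^2 + (-3)^2 + (-3)^2 + 2^2 = 47
|b|^2 = 1^2 + (-4)^2 + (-1)^2 + (-1)^2 + 4^2 = 35
(a.b)^2 = 22^2 = 484
|a|^2 * |b|^2 = 47 * 35 = 1645
Result = 484 - 1645 = -1161


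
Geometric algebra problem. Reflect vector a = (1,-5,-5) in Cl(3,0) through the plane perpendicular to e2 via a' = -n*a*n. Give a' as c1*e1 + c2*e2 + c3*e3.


Reflection formula: a' = -n*a*n, with n = e2 (unit vector, n^2 = 1).
For reflection through hyperplane perp to e2:
The component along e2 flips sign, others stay.
a = (1, -5, -5)
a' = (1, 5, -5)
a' = 1*e1 + 5*e2 - 5*e3


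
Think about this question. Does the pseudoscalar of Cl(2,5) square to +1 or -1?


The pseudoscalar I = e1...e_n (product of all n generators) of Cl(p,q) satisfies I^2 = (-1)^(q + n(n-1)/2).
p = 2, q = 5, n = p + q = 7
n(n-1)/2 = 7 * 6 / 2 = 21
Exponent = q + n(n-1)/2 = 5 + 21 = 26
I^2 = (-1)^26 = +1


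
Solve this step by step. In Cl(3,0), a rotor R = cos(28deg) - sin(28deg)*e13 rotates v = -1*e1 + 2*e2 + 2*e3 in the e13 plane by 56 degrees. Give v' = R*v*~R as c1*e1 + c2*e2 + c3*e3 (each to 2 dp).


Rotor R = cos(28deg) - sin(28deg)*e13
Rotation angle theta = 2 * 28 = 56 degrees in the e13 plane (e1 -> e3).
The component perpendicular to the plane (e2) is invariant: v'_2 = v2 = 2.00
cos(56deg) = 0.5592, sin(56deg) = 0.8290
v'_1 = v1*cos(theta) - v3*sin(theta) = -1*0.5592 - 2*0.8290 = -2.22
v'_3 = v1*sin(theta) + v3*cos(theta) = -1*0.8290 + 2*0.5592 = 0.29
v' = -2.22*e1 + 2.00*e2 + 0.29*e3


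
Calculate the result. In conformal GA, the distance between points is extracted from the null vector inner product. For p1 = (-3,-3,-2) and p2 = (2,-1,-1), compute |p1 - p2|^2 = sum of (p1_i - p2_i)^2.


p1 - p2 = (-5, -2, -1)
|p1 - p2|^2 = (-5)^2 + (-2)^2 + (-1)^2
= 25 + 4 + 1
= 30


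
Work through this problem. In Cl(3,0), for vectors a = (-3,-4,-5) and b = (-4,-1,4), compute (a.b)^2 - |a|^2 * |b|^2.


a . b = (-3)*(-4) + (-4)*(-1) + (-5)*4
= 12 + 4 + (-20) = -4
|a|^2 = (-3)^2 + (-4)^2 + (-5)^2 = 50
|b|^2 = (-4)^2 + (-1)^2 + 4^2 = 33
(a.b)^2 = (-4)^2 = 16
|a|^2 * |b|^2 = 50 * 33 = 1650
Result = 16 - 1650 = -1634


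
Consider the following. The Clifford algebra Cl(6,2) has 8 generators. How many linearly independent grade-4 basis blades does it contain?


Number of grade-k basis blades in Cl(p,q) with n = p + q is C(n, k).
n = 6 + 2 = 8
C(8, 4) = 8! / (4! * 4!)
= 40320 / (24 * 24)
= 70


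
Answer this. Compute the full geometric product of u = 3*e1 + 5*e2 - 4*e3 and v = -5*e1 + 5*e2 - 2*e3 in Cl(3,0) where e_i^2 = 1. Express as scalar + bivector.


In Cl(3,0): e_i^2 = 1, e_ie_j = -e_je_i for i != j.
Scalar part = u . v = 3*(-5) + 5*5 + (-4)*(-2)
= -15 + 25 + 8 = 18
e12 coeff = 3*5 - 5*(-5) = 15 - (-25) = 40
e13 coeff = 3*(-2) - (-4)*(-5) = -6 - 20 = -26
e23 coeff = 5*(-2) - (-4)*5 = -10 - (-20) = 10
uv = 18 + 40*e12 - 26*e13 + 10*e23


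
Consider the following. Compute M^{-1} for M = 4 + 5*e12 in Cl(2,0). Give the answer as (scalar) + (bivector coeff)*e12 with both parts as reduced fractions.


M = 4 + 5*e12, where e12^2 = -1.
Since M commutes with its reverse ~M = a - b*e12, M * ~M = a^2 - b^2*e12^2 = a^2 + b^2.
So M^{-1} = ~M / (a^2 + b^2) = (a - b*e12)/(a^2 + b^2).
a^2 + b^2 = 16 + 25 = 41
Scalar part = 4/41 = 4/41
Bivector coeff = -5/41 = -5/41
M^{-1} = 4/41 - 5/41*e12


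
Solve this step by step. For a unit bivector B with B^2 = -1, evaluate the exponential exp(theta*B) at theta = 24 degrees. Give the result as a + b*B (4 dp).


For a unit bivector B with B^2 = -1, the exponential series gives
e^(theta*B) = cos(theta) + sin(theta)*B (the GA analogue of Euler's formula).
theta = 24 degrees = 0.418879 rad
cos(24 deg) = 0.9135
sin(24 deg) = 0.4067
exp(theta*B) = 0.9135 + 0.4067*B


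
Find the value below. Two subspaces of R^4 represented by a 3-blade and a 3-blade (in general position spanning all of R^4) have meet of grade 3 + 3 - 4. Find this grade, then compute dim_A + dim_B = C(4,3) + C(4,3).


Meet grade = grade(A) + grade(B) - n
= 3 + 3 - 4 = 2
C(4,3) = 4
C(4,3) = 4
dim_A + dim_B = 4 + 4 = 8


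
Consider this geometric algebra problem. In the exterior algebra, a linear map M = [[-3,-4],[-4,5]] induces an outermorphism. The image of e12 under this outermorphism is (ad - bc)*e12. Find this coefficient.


The outermorphism of a linear map f sends e1^e2 to f(e1)^f(e2).
f(e1) = -3*e1 - 4*e2
f(e2) = -4*e1 + 5*e2
f(e1) ^ f(e2) = (-3*e1 - 4*e2) ^ (-4*e1 + 5*e2)
= (-3)*5*e12 + (-4)*(-4)*e21
= (-15 - 16)*e12
= -31*e12
Coefficient = -31


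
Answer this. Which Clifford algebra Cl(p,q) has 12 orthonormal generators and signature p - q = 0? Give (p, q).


We need p + q = 12 and p - q = 0.
Adding: 2p = 12 + 0 = 12, so p = 6.
Then q = 12 - 6 = 6.
(p, q) = (6, 6)


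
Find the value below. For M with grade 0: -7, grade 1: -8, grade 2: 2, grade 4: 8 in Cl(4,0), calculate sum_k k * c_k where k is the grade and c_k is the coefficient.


Grade-weighted sum = sum of grade_k * coefficient_k
0*(-7) = 0
1*(-8) = -8
2*2 = 4
4*8 = 32
Total = 0 + (-8) + 4 + 32 = 28


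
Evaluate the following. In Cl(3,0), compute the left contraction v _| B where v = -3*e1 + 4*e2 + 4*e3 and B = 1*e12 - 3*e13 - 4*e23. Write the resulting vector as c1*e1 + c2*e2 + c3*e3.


Left contraction v _| B = <vB>_1 (grade-1 part of the geometric product vB).
Using e1_|e12 = e2, e2_|e12 = -e1, e1_|e13 = e3, e3_|e13 = -e1, e2_|e23 = e3, e3_|e23 = -e2:
e1 coeff: -v2*b12 - v3*b13 = -(4)*(1) - (4)*(-3) = 8
e2 coeff: v1*b12 - v3*b23 = (-3)*(1) - (4)*(-4) = 13
e3 coeff: v1*b13 + v2*b23 = (-3)*(-3) + (4)*(-4) = -7
v _| B = 8*e1 + 13*e2 - 7*e3


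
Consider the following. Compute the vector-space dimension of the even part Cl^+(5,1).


Even subalgebra dimension = 2^(n-1)
n = 5 + 1 = 6
2^(6 - 1) = 2^5 = 32
Verification: sum of C(6,k) for even k = 1 + 15 + 15 + 1 = 32
Result = 32


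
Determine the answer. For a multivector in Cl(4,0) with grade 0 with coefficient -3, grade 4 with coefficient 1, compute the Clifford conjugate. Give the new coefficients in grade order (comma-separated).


Clifford conjugate sign for grade k: (-1)^(k(k+1)/2)
Grade 0: (-1)^(0*1/2) = (-1)^0 = 1, coeff -3 -> -3
Grade 4: (-1)^(4*5/2) = (-1)^10 = 1, coeff 1 -> 1
Conjugated coefficients: -3, 1
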